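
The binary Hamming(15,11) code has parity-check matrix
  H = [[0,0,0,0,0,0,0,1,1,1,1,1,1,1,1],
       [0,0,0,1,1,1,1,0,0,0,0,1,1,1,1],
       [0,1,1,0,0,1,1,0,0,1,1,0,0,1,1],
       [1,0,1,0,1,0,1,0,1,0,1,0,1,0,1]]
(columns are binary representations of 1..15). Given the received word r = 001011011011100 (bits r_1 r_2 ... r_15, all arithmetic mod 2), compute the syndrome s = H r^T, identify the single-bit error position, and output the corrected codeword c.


s = (1, 0, 1, 1)^T, error position = 11, corrected codeword c = 001011011001100

Compute s = H r^T mod 2 one row at a time:
  s_1 = 1 + 1 + 0 + 1 + 1 + 1 + 0 + 0 = 5 ≡ 1 (mod 2).
  s_2 = 0 + 1 + 1 + 0 + 1 + 1 + 0 + 0 = 4 ≡ 0 (mod 2).
  s_3 = 0 + 1 + 1 + 0 + 0 + 1 + 0 + 0 = 3 ≡ 1 (mod 2).
  s_4 = 0 + 1 + 1 + 0 + 1 + 1 + 1 + 0 = 5 ≡ 1 (mod 2).
s = (1, 0, 1, 1)^T — this equals column 11 of H (binary 1011), so error is at position 11.
Correct: flip bit 11 of r = 001011011011100 to get c = 001011011001100.


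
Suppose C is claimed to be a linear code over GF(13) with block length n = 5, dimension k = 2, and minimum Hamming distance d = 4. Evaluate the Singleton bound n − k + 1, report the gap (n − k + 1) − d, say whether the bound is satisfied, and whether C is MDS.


Singleton RHS = n − k + 1 = 4, slack = 0, bound satisfied, MDS.

Singleton bound: d ≤ n − k + 1.
Here n = 5, k = 2, so n − k + 1 = 4.
Given d = 4, check d ≤ 4: YES.
Slack = (n − k + 1) − d = 0.
The code is MDS (slack = 0).
Description: the claimed parameters are [5, 2, 4]_13; such a code would be MDS (meets Singleton bound).


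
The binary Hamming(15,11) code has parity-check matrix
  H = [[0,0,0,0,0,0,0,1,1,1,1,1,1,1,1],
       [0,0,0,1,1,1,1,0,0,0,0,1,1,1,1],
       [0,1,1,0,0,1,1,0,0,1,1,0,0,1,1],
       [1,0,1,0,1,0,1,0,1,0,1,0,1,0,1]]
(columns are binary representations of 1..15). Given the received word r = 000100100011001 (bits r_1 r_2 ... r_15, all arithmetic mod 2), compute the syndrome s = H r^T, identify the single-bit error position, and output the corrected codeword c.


s = (1, 0, 1, 1)^T, error position = 11, corrected codeword c = 000100100001001

Compute s = H r^T mod 2 one row at a time:
  s_1 = 0 + 0 + 0 + 1 + 1 + 0 + 0 + 1 = 3 ≡ 1 (mod 2).
  s_2 = 1 + 0 + 0 + 1 + 1 + 0 + 0 + 1 = 4 ≡ 0 (mod 2).
  s_3 = 0 + 0 + 0 + 1 + 0 + 1 + 0 + 1 = 3 ≡ 1 (mod 2).
  s_4 = 0 + 0 + 0 + 1 + 0 + 1 + 0 + 1 = 3 ≡ 1 (mod 2).
s = (1, 0, 1, 1)^T — this equals column 11 of H (binary 1011), so error is at position 11.
Correct: flip bit 11 of r = 000100100011001 to get c = 000100100001001.


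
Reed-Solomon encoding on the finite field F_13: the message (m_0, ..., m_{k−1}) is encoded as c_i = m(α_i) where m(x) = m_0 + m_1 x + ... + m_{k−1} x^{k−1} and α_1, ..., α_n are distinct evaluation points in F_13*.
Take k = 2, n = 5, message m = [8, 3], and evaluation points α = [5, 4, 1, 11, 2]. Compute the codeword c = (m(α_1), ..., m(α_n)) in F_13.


c = [10, 7, 11, 2, 1]

Message polynomial: m(x) = 8 + 3·x (mod 13).
For each evaluation point α_i, compute m(α_i) mod 13:
  α_1 = 5: Horner steps 3 → 10, so m(5) = 10.
  α_2 = 4: Horner steps 3 → 7, so m(4) = 7.
  α_3 = 1: Horner steps 3 → 11, so m(1) = 11.
  α_4 = 11: Horner steps 3 → 2, so m(11) = 2.
  α_5 = 2: Horner steps 3 → 1, so m(2) = 1.
Codeword c = [10, 7, 11, 2, 1] ∈ F_13^5.


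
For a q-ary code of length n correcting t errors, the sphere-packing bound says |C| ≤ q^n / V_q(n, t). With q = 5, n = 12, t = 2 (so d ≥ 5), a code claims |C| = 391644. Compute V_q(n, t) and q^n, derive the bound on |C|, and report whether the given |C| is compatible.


V_q(n, t) = 1105, q^n = 244140625, Hamming bound = 220941, |C| = 391644 > bound (violated).

Step 1: Compute V_q(n, t) = Σ_{j=0}^2 C(n, j) (q−1)^j.
  j = 0: C(12,0)·(4)^0 = 1·1 = 1.
  j = 1: C(12,1)·(4)^1 = 12·4 = 48.
  j = 2: C(12,2)·(4)^2 = 66·16 = 1056.
  V_q(n, t) = 1 + 48 + 1056 = 1105.
Step 2: q^n = 5^12 = 244140625.
Step 3: Hamming bound ⌊q^n / V_q(n,t)⌋ = ⌊244140625/1105⌋ = 220941.
Step 4: Compare |C| = 391644 to 220941: violated.
The claimed |C| lies above the Hamming bound, so no 5-ary code of length 12 with d ≥ 5 can have 391644 codewords.


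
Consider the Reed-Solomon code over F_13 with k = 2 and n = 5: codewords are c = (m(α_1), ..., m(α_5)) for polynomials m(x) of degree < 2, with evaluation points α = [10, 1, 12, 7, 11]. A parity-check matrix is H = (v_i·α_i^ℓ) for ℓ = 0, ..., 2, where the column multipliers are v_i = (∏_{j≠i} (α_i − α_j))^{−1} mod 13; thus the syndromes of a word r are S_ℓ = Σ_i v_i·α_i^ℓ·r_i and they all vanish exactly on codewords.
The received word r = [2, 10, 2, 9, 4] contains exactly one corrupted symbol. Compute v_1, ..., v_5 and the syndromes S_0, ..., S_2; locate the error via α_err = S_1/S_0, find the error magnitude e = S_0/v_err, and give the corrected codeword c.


S = (8, 5, 8), error at position 3, error magnitude e = 9, c = [2, 10, 6, 9, 4].

Step 1: column multipliers v_i = (∏_{j≠i}(α_i − α_j))^{−1} mod 13.
  i = 1 (α = 10): (10−1)(10−12)(10−7)(10−11) = 9·(−2)·3·(−1) = 54 ≡ 2, so v_1 = 2^{−1} = 7 (mod 13).
  i = 2 (α = 1): (1−10)(1−12)(1−7)(1−11) = (−9)·(−11)·(−6)·(−10) = 5940 ≡ 12, so v_2 = 12^{−1} = 12 (mod 13).
  i = 3 (α = 12): (12−10)(12−1)(12−7)(12−11) = 2·11·5·1 = 110 ≡ 6, so v_3 = 6^{−1} = 11 (mod 13).
  i = 4 (α = 7): (7−10)(7−1)(7−12)(7−11) = (−3)·6·(−5)·(−4) = −360 ≡ 4, so v_4 = 4^{−1} = 10 (mod 13).
  i = 5 (α = 11): (11−10)(11−1)(11−12)(11−7) = 1·10·(−1)·4 = −40 ≡ 12, so v_5 = 12^{−1} = 12 (mod 13).
  v = [7, 12, 11, 10, 12].
Step 2: syndromes of r = [2, 10, 2, 9, 4] (all sums mod 13).
  S_0 = Σ v_i r_i = 7·2 + 12·10 + 11·2 + 10·9 + 12·4 = 294 ≡ 8.
  S_1 = Σ v_i α_i r_i = 7·10·2 + 12·1·10 + 11·12·2 + 10·7·9 + 12·11·4 = 1682 ≡ 5.
  α_i^2 mod 13 = [9, 1, 1, 10, 4].
  S_2 = Σ v_i α_i^2 r_i = 7·9·2 + 12·1·10 + 11·1·2 + 10·10·9 + 12·4·4 = 1360 ≡ 8.
  S = (8, 5, 8) ≠ 0, so r is not a codeword (an error is present).
Step 3: locate the error. For a single error e at position i, S_ℓ = v_i·e·α_i^ℓ, so α_err = S_1/S_0.
  S_0^{−1} = 8^{−1} = 5 (mod 13), so α_err = 5·5 = 25 ≡ 12 = α_3. Error position i = 3.
  Consistency check: S_2/S_1 = 8·8 = 64 ≡ 12 = α_err ✓ (single-error assumption holds).
Step 4: error magnitude e = S_0/v_3 = S_0·∏_{j≠3}(α_3 − α_j) = 8·6 = 48 ≡ 9 (mod 13).
Step 5: correct position 3: c_3 = r_3 − e = 2 − 9 ≡ 6 (mod 13). Hence c = [2, 10, 6, 9, 4].
  Check: interpolating c through the α_i gives m(x) = 8 + 2·x (degree < 2) with m(α_i) = c_i for every i, so c is indeed a codeword.


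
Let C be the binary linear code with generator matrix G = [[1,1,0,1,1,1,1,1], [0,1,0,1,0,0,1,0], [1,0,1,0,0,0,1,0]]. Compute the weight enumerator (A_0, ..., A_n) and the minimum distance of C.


Weight distribution: A_0 = 1, A_3 = 2, A_4 = 2, A_5 = 1, A_6 = 1, A_7 = 1. Minimum distance d = 3.

Enumerate all 2^3 = 8 messages m ∈ F_2^3.
For each, compute codeword c = mG in F_2^8, then tally its weight.
  m = 000 → c = 00000000, weight = 0.
  m = 100 → c = 11011111, weight = 7.
  m = 010 → c = 01010010, weight = 3.
  m = 110 → c = 10001101, weight = 4.
  m = 001 → c = 10100010, weight = 3.
  m = 101 → c = 01111101, weight = 6.
  m = 011 → c = 11110000, weight = 4.
  m = 111 → c = 00101111, weight = 5.
Tally weights:
  weight 0: 1 codewords.
  weight 3: 2 codewords.
  weight 4: 2 codewords.
  weight 5: 1 codewords.
  weight 6: 1 codewords.
  weight 7: 1 codewords.
Minimum distance d = smallest w > 0 with A_w > 0 = 3.
Sanity: Σ A_w = 8 = 2^3 = 8 ✓.


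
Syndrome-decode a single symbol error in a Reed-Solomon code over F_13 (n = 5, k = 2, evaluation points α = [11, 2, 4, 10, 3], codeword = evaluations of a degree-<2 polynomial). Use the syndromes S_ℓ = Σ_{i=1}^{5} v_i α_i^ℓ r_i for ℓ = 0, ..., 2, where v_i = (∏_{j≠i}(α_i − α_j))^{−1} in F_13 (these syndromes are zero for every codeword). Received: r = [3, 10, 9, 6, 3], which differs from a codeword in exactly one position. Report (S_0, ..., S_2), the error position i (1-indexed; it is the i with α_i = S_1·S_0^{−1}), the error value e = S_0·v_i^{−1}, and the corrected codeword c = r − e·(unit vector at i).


S = (3, 7, 12), error at position 1, error magnitude e = 4, c = [12, 10, 9, 6, 3].

Step 1: column multipliers v_i = (∏_{j≠i}(α_i − α_j))^{−1} mod 13.
  i = 1 (α = 11): (11−2)(11−4)(11−10)(11−3) = 9·7·1·8 = 504 ≡ 10, so v_1 = 10^{−1} = 4 (mod 13).
  i = 2 (α = 2): (2−11)(2−4)(2−10)(2−3) = (−9)·(−2)·(−8)·(−1) = 144 ≡ 1, so v_2 = 1^{−1} = 1 (mod 13).
  i = 3 (α = 4): (4−11)(4−2)(4−10)(4−3) = (−7)·2·(−6)·1 = 84 ≡ 6, so v_3 = 6^{−1} = 11 (mod 13).
  i = 4 (α = 10): (10−11)(10−2)(10−4)(10−3) = (−1)·8·6·7 = −336 ≡ 2, so v_4 = 2^{−1} = 7 (mod 13).
  i = 5 (α = 3): (3−11)(3−2)(3−4)(3−10) = (−8)·1·(−1)·(−7) = −56 ≡ 9, so v_5 = 9^{−1} = 3 (mod 13).
  v = [4, 1, 11, 7, 3].
Step 2: syndromes of r = [3, 10, 9, 6, 3] (all sums mod 13).
  S_0 = Σ v_i r_i = 4·3 + 1·10 + 11·9 + 7·6 + 3·3 = 172 ≡ 3.
  S_1 = Σ v_i α_i r_i = 4·11·3 + 1·2·10 + 11·4·9 + 7·10·6 + 3·3·3 = 995 ≡ 7.
  α_i^2 mod 13 = [4, 4, 3, 9, 9].
  S_2 = Σ v_i α_i^2 r_i = 4·4·3 + 1·4·10 + 11·3·9 + 7·9·6 + 3·9·3 = 844 ≡ 12.
  S = (3, 7, 12) ≠ 0, so r is not a codeword (an error is present).
Step 3: locate the error. For a single error e at position i, S_ℓ = v_i·e·α_i^ℓ, so α_err = S_1/S_0.
  S_0^{−1} = 3^{−1} = 9 (mod 13), so α_err = 7·9 = 63 ≡ 11 = α_1. Error position i = 1.
  Consistency check: S_2/S_1 = 12·2 = 24 ≡ 11 = α_err ✓ (single-error assumption holds).
Step 4: error magnitude e = S_0/v_1 = S_0·∏_{j≠1}(α_1 − α_j) = 3·10 = 30 ≡ 4 (mod 13).
Step 5: correct position 1: c_1 = r_1 − e = 3 − 4 ≡ 12 (mod 13). Hence c = [12, 10, 9, 6, 3].
  Check: interpolating c through the α_i gives m(x) = 11 + 6·x (degree < 2) with m(α_i) = c_i for every i, so c is indeed a codeword.


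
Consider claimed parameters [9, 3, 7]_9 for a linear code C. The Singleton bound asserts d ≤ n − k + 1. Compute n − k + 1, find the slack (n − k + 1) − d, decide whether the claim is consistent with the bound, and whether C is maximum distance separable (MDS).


Singleton RHS = n − k + 1 = 7, slack = 0, bound satisfied, MDS.

Singleton bound: d ≤ n − k + 1.
Here n = 9, k = 3, so n − k + 1 = 7.
Given d = 7, check d ≤ 7: YES.
Slack = (n − k + 1) − d = 0.
The code is MDS (slack = 0).
Description: the claimed parameters are [9, 3, 7]_9; such a code would be MDS (meets Singleton bound).


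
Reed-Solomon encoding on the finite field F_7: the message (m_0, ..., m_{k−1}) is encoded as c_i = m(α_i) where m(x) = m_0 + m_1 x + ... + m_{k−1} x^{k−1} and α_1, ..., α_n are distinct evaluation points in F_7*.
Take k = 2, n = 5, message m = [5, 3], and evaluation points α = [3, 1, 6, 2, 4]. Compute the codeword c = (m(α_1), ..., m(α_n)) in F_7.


c = [0, 1, 2, 4, 3]

Message polynomial: m(x) = 5 + 3·x (mod 7).
For each evaluation point α_i, compute m(α_i) mod 7:
  α_1 = 3: Horner steps 3 → 0, so m(3) = 0.
  α_2 = 1: Horner steps 3 → 1, so m(1) = 1.
  α_3 = 6: Horner steps 3 → 2, so m(6) = 2.
  α_4 = 2: Horner steps 3 → 4, so m(2) = 4.
  α_5 = 4: Horner steps 3 → 3, so m(4) = 3.
Codeword c = [0, 1, 2, 4, 3] ∈ F_7^5.


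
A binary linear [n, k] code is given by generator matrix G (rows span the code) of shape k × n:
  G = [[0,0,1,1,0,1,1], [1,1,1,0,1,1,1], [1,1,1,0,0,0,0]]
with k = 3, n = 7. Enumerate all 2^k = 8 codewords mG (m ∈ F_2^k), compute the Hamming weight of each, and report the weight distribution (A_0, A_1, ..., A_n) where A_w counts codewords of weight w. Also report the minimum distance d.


Weight distribution: A_0 = 1, A_3 = 3, A_4 = 2, A_5 = 1, A_6 = 1. Minimum distance d = 3.

Enumerate all 2^3 = 8 messages m ∈ F_2^3.
For each, compute codeword c = mG in F_2^7, then tally its weight.
  m = 000 → c = 0000000, weight = 0.
  m = 100 → c = 0011011, weight = 4.
  m = 010 → c = 1110111, weight = 6.
  m = 110 → c = 1101100, weight = 4.
  m = 001 → c = 1110000, weight = 3.
  m = 101 → c = 1101011, weight = 5.
  m = 011 → c = 0000111, weight = 3.
  m = 111 → c = 0011100, weight = 3.
Tally weights:
  weight 0: 1 codewords.
  weight 3: 3 codewords.
  weight 4: 2 codewords.
  weight 5: 1 codewords.
  weight 6: 1 codewords.
Minimum distance d = smallest w > 0 with A_w > 0 = 3.
Sanity: Σ A_w = 8 = 2^3 = 8 ✓.


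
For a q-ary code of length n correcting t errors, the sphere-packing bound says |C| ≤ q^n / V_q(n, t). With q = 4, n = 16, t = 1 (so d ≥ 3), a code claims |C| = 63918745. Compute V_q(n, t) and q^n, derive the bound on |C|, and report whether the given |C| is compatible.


V_q(n, t) = 49, q^n = 4294967296, Hamming bound = 87652393, |C| = 63918745 ≤ bound (satisfied).

Step 1: Compute V_q(n, t) = Σ_{j=0}^1 C(n, j) (q−1)^j.
  j = 0: C(16,0)·(3)^0 = 1·1 = 1.
  j = 1: C(16,1)·(3)^1 = 16·3 = 48.
  V_q(n, t) = 1 + 48 = 49.
Step 2: q^n = 4^16 = 4294967296.
Step 3: Hamming bound ⌊q^n / V_q(n,t)⌋ = ⌊4294967296/49⌋ = 87652393.
Step 4: Compare |C| = 63918745 to 87652393: satisfied.
The claimed |C| lies below the Hamming bound.


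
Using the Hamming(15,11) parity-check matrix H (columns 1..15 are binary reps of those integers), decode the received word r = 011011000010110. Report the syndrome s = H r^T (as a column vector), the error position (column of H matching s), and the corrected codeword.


s = (1, 0, 1, 0)^T, error position = 10, corrected codeword c = 011011000110110

Compute s = H r^T mod 2 one row at a time:
  s_1 = 0 + 0 + 0 + 1 + 0 + 1 + 1 + 0 = 3 ≡ 1 (mod 2).
  s_2 = 0 + 1 + 1 + 0 + 0 + 1 + 1 + 0 = 4 ≡ 0 (mod 2).
  s_3 = 1 + 1 + 1 + 0 + 0 + 1 + 1 + 0 = 5 ≡ 1 (mod 2).
  s_4 = 0 + 1 + 1 + 0 + 0 + 1 + 1 + 0 = 4 ≡ 0 (mod 2).
s = (1, 0, 1, 0)^T — this equals column 10 of H (binary 1010), so error is at position 10.
Correct: flip bit 10 of r = 011011000010110 to get c = 011011000110110.


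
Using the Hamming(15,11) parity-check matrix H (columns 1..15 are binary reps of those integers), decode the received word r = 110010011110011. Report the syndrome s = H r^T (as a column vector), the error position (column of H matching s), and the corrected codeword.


s = (0, 1, 1, 1)^T, error position = 7, corrected codeword c = 110010111110011

Compute s = H r^T mod 2 one row at a time:
  s_1 = 1 + 1 + 1 + 1 + 0 + 0 + 1 + 1 = 6 ≡ 0 (mod 2).
  s_2 = 0 + 1 + 0 + 0 + 0 + 0 + 1 + 1 = 3 ≡ 1 (mod 2).
  s_3 = 1 + 0 + 0 + 0 + 1 + 1 + 1 + 1 = 5 ≡ 1 (mod 2).
  s_4 = 1 + 0 + 1 + 0 + 1 + 1 + 0 + 1 = 5 ≡ 1 (mod 2).
s = (0, 1, 1, 1)^T — this equals column 7 of H (binary 0111), so error is at position 7.
Correct: flip bit 7 of r = 110010011110011 to get c = 110010111110011.


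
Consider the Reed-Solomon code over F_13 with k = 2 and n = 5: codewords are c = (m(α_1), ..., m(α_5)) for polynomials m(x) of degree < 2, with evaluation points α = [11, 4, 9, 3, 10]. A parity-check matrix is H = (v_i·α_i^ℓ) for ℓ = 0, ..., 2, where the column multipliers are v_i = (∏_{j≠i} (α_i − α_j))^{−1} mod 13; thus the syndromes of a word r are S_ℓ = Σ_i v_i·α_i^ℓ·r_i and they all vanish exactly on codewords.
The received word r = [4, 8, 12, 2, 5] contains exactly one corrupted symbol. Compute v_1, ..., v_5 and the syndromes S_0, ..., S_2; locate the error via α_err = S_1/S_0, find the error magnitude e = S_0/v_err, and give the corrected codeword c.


S = (4, 5, 3), error at position 1, error magnitude e = 6, c = [11, 8, 12, 2, 5].

Step 1: column multipliers v_i = (∏_{j≠i}(α_i − α_j))^{−1} mod 13.
  i = 1 (α = 11): (11−4)(11−9)(11−3)(11−10) = 7·2·8·1 = 112 ≡ 8, so v_1 = 8^{−1} = 5 (mod 13).
  i = 2 (α = 4): (4−11)(4−9)(4−3)(4−10) = (−7)·(−5)·1·(−6) = −210 ≡ 11, so v_2 = 11^{−1} = 6 (mod 13).
  i = 3 (α = 9): (9−11)(9−4)(9−3)(9−10) = (−2)·5·6·(−1) = 60 ≡ 8, so v_3 = 8^{−1} = 5 (mod 13).
  i = 4 (α = 3): (3−11)(3−4)(3−9)(3−10) = (−8)·(−1)·(−6)·(−7) = 336 ≡ 11, so v_4 = 11^{−1} = 6 (mod 13).
  i = 5 (α = 10): (10−11)(10−4)(10−9)(10−3) = (−1)·6·1·7 = −42 ≡ 10, so v_5 = 10^{−1} = 4 (mod 13).
  v = [5, 6, 5, 6, 4].
Step 2: syndromes of r = [4, 8, 12, 2, 5] (all sums mod 13).
  S_0 = Σ v_i r_i = 5·4 + 6·8 + 5·12 + 6·2 + 4·5 = 160 ≡ 4.
  S_1 = Σ v_i α_i r_i = 5·11·4 + 6·4·8 + 5·9·12 + 6·3·2 + 4·10·5 = 1188 ≡ 5.
  α_i^2 mod 13 = [4, 3, 3, 9, 9].
  S_2 = Σ v_i α_i^2 r_i = 5·4·4 + 6·3·8 + 5·3·12 + 6·9·2 + 4·9·5 = 692 ≡ 3.
  S = (4, 5, 3) ≠ 0, so r is not a codeword (an error is present).
Step 3: locate the error. For a single error e at position i, S_ℓ = v_i·e·α_i^ℓ, so α_err = S_1/S_0.
  S_0^{−1} = 4^{−1} = 10 (mod 13), so α_err = 5·10 = 50 ≡ 11 = α_1. Error position i = 1.
  Consistency check: S_2/S_1 = 3·8 = 24 ≡ 11 = α_err ✓ (single-error assumption holds).
Step 4: error magnitude e = S_0/v_1 = S_0·∏_{j≠1}(α_1 − α_j) = 4·8 = 32 ≡ 6 (mod 13).
Step 5: correct position 1: c_1 = r_1 − e = 4 − 6 ≡ 11 (mod 13). Hence c = [11, 8, 12, 2, 5].
  Check: interpolating c through the α_i gives m(x) = 10 + 6·x (degree < 2) with m(α_i) = c_i for every i, so c is indeed a codeword.


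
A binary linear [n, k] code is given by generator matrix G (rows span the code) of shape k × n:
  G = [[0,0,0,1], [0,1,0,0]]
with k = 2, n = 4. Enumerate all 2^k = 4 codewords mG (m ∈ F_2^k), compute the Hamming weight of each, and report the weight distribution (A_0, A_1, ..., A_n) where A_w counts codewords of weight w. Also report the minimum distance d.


Weight distribution: A_0 = 1, A_1 = 2, A_2 = 1. Minimum distance d = 1.

Enumerate all 2^2 = 4 messages m ∈ F_2^2.
For each, compute codeword c = mG in F_2^4, then tally its weight.
  m = 00 → c = 0000, weight = 0.
  m = 10 → c = 0001, weight = 1.
  m = 01 → c = 0100, weight = 1.
  m = 11 → c = 0101, weight = 2.
Tally weights:
  weight 0: 1 codewords.
  weight 1: 2 codewords.
  weight 2: 1 codewords.
Minimum distance d = smallest w > 0 with A_w > 0 = 1.
Sanity: Σ A_w = 4 = 2^2 = 4 ✓.


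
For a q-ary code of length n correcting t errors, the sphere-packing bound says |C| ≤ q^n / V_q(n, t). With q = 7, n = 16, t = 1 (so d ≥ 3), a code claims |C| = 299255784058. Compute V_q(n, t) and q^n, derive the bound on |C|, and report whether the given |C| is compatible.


V_q(n, t) = 97, q^n = 33232930569601, Hamming bound = 342607531645, |C| = 299255784058 ≤ bound (satisfied).

Step 1: Compute V_q(n, t) = Σ_{j=0}^1 C(n, j) (q−1)^j.
  j = 0: C(16,0)·(6)^0 = 1·1 = 1.
  j = 1: C(16,1)·(6)^1 = 16·6 = 96.
  V_q(n, t) = 1 + 96 = 97.
Step 2: q^n = 7^16 = 33232930569601.
Step 3: Hamming bound ⌊q^n / V_q(n,t)⌋ = ⌊33232930569601/97⌋ = 342607531645.
Step 4: Compare |C| = 299255784058 to 342607531645: satisfied.
The claimed |C| lies below the Hamming bound.


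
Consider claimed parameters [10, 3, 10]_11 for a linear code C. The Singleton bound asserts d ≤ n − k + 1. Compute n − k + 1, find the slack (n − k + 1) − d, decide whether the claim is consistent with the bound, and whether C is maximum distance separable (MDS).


Singleton RHS = n − k + 1 = 8, slack = -2, bound violated (no such code; not MDS).

Singleton bound: d ≤ n − k + 1.
Here n = 10, k = 3, so n − k + 1 = 8.
Given d = 10, check d ≤ 8: NO.
Slack = (n − k + 1) − d = -2.
The slack is negative: d = 10 exceeds n − k + 1 = 8 by 2, so the Singleton bound is violated and no linear [10, 3, 10]_11 code can exist. In particular it is not MDS (MDS requires d = n − k + 1 exactly).
Description: the claimed parameters are [10, 3, 10]_11; such a code would be impossible (violates the Singleton bound).


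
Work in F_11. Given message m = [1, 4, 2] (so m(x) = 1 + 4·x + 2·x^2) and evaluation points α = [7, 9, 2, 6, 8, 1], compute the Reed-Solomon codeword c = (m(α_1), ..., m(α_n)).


c = [6, 1, 6, 9, 7, 7]

Message polynomial: m(x) = 1 + 4·x + 2·x^2 (mod 11).
For each evaluation point α_i, compute m(α_i) mod 11:
  α_1 = 7: Horner steps 2 → 7 → 6, so m(7) = 6.
  α_2 = 9: Horner steps 2 → 0 → 1, so m(9) = 1.
  α_3 = 2: Horner steps 2 → 8 → 6, so m(2) = 6.
  α_4 = 6: Horner steps 2 → 5 → 9, so m(6) = 9.
  α_5 = 8: Horner steps 2 → 9 → 7, so m(8) = 7.
  α_6 = 1: Horner steps 2 → 6 → 7, so m(1) = 7.
Codeword c = [6, 1, 6, 9, 7, 7] ∈ F_11^6.


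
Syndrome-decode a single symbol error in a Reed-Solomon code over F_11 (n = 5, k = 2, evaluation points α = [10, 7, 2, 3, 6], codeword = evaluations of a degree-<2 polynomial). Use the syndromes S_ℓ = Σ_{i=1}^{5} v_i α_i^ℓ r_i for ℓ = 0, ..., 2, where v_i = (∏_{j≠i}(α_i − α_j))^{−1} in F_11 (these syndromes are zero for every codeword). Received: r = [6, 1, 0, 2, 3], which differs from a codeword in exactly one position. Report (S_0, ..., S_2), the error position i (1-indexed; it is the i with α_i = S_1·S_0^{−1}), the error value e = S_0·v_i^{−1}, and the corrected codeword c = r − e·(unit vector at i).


S = (1, 3, 9), error at position 4, error magnitude e = 4, c = [6, 1, 0, 9, 3].

Step 1: column multipliers v_i = (∏_{j≠i}(α_i − α_j))^{−1} mod 11.
  i = 1 (α = 10): (10−7)(10−2)(10−3)(10−6) = 3·8·7·4 = 672 ≡ 1, so v_1 = 1^{−1} = 1 (mod 11).
  i = 2 (α = 7): (7−10)(7−2)(7−3)(7−6) = (−3)·5·4·1 = −60 ≡ 6, so v_2 = 6^{−1} = 2 (mod 11).
  i = 3 (α = 2): (2−10)(2−7)(2−3)(2−6) = (−8)·(−5)·(−1)·(−4) = 160 ≡ 6, so v_3 = 6^{−1} = 2 (mod 11).
  i = 4 (α = 3): (3−10)(3−7)(3−2)(3−6) = (−7)·(−4)·1·(−3) = −84 ≡ 4, so v_4 = 4^{−1} = 3 (mod 11).
  i = 5 (α = 6): (6−10)(6−7)(6−2)(6−3) = (−4)·(−1)·4·3 = 48 ≡ 4, so v_5 = 4^{−1} = 3 (mod 11).
  v = [1, 2, 2, 3, 3].
Step 2: syndromes of r = [6, 1, 0, 2, 3] (all sums mod 11).
  S_0 = Σ v_i r_i = 1·6 + 2·1 + 2·0 + 3·2 + 3·3 = 23 ≡ 1.
  S_1 = Σ v_i α_i r_i = 1·10·6 + 2·7·1 + 2·2·0 + 3·3·2 + 3·6·3 = 146 ≡ 3.
  α_i^2 mod 11 = [1, 5, 4, 9, 3].
  S_2 = Σ v_i α_i^2 r_i = 1·1·6 + 2·5·1 + 2·4·0 + 3·9·2 + 3·3·3 = 97 ≡ 9.
  S = (1, 3, 9) ≠ 0, so r is not a codeword (an error is present).
Step 3: locate the error. For a single error e at position i, S_ℓ = v_i·e·α_i^ℓ, so α_err = S_1/S_0.
  S_0^{−1} = 1^{−1} = 1 (mod 11), so α_err = 3·1 = 3 ≡ 3 = α_4. Error position i = 4.
  Consistency check: S_2/S_1 = 9·4 = 36 ≡ 3 = α_err ✓ (single-error assumption holds).
Step 4: error magnitude e = S_0/v_4 = S_0·∏_{j≠4}(α_4 − α_j) = 1·4 = 4 ≡ 4 (mod 11).
Step 5: correct position 4: c_4 = r_4 − e = 2 − 4 ≡ 9 (mod 11). Hence c = [6, 1, 0, 9, 3].
  Check: interpolating c through the α_i gives m(x) = 4 + 9·x (degree < 2) with m(α_i) = c_i for every i, so c is indeed a codeword.


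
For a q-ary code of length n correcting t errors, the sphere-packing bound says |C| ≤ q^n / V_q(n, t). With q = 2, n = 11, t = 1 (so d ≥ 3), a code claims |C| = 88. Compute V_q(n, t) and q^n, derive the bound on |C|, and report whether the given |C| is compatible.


V_q(n, t) = 12, q^n = 2048, Hamming bound = 170, |C| = 88 ≤ bound (satisfied).

Step 1: Compute V_q(n, t) = Σ_{j=0}^1 C(n, j) (q−1)^j.
  j = 0: C(11,0)·(1)^0 = 1·1 = 1.
  j = 1: C(11,1)·(1)^1 = 11·1 = 11.
  V_q(n, t) = 1 + 11 = 12.
Step 2: q^n = 2^11 = 2048.
Step 3: Hamming bound ⌊q^n / V_q(n,t)⌋ = ⌊2048/12⌋ = 170.
Step 4: Compare |C| = 88 to 170: satisfied.
The claimed |C| lies below the Hamming bound.


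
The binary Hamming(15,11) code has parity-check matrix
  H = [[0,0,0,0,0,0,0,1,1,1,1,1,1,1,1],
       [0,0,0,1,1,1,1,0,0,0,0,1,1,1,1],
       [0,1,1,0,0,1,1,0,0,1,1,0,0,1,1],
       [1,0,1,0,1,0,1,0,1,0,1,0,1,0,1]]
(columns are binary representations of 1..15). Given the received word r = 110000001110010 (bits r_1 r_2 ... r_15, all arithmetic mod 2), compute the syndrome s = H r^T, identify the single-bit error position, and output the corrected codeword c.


s = (0, 1, 0, 1)^T, error position = 5, corrected codeword c = 110010001110010

Compute s = H r^T mod 2 one row at a time:
  s_1 = 0 + 1 + 1 + 1 + 0 + 0 + 1 + 0 = 4 ≡ 0 (mod 2).
  s_2 = 0 + 0 + 0 + 0 + 0 + 0 + 1 + 0 = 1 ≡ 1 (mod 2).
  s_3 = 1 + 0 + 0 + 0 + 1 + 1 + 1 + 0 = 4 ≡ 0 (mod 2).
  s_4 = 1 + 0 + 0 + 0 + 1 + 1 + 0 + 0 = 3 ≡ 1 (mod 2).
s = (0, 1, 0, 1)^T — this equals column 5 of H (binary 0101), so error is at position 5.
Correct: flip bit 5 of r = 110000001110010 to get c = 110010001110010.


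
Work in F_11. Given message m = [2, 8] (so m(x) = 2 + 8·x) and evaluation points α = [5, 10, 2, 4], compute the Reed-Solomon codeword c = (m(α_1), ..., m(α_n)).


c = [9, 5, 7, 1]

Message polynomial: m(x) = 2 + 8·x (mod 11).
For each evaluation point α_i, compute m(α_i) mod 11:
  α_1 = 5: Horner steps 8 → 9, so m(5) = 9.
  α_2 = 10: Horner steps 8 → 5, so m(10) = 5.
  α_3 = 2: Horner steps 8 → 7, so m(2) = 7.
  α_4 = 4: Horner steps 8 → 1, so m(4) = 1.
Codeword c = [9, 5, 7, 1] ∈ F_11^4.


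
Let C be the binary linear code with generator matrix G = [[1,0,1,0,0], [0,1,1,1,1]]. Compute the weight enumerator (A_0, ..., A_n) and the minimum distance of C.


Weight distribution: A_0 = 1, A_2 = 1, A_4 = 2. Minimum distance d = 2.

Enumerate all 2^2 = 4 messages m ∈ F_2^2.
For each, compute codeword c = mG in F_2^5, then tally its weight.
  m = 00 → c = 00000, weight = 0.
  m = 10 → c = 10100, weight = 2.
  m = 01 → c = 01111, weight = 4.
  m = 11 → c = 11011, weight = 4.
Tally weights:
  weight 0: 1 codewords.
  weight 2: 1 codewords.
  weight 4: 2 codewords.
Minimum distance d = smallest w > 0 with A_w > 0 = 2.
Sanity: Σ A_w = 4 = 2^2 = 4 ✓.


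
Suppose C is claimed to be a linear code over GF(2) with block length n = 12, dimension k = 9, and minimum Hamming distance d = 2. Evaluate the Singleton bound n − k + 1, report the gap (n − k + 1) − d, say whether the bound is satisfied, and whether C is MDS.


Singleton RHS = n − k + 1 = 4, slack = 2, bound satisfied, not MDS.

Singleton bound: d ≤ n − k + 1.
Here n = 12, k = 9, so n − k + 1 = 4.
Given d = 2, check d ≤ 4: YES.
Slack = (n − k + 1) − d = 2.
The code is NOT MDS (slack = 2 > 0).
Description: the claimed parameters are [12, 9, 2]_2; such a code would be non-MDS.


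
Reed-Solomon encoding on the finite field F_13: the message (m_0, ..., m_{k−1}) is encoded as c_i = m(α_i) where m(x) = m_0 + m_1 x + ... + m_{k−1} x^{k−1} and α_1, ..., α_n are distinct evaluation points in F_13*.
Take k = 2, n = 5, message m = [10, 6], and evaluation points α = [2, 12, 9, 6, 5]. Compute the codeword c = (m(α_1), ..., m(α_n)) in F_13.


c = [9, 4, 12, 7, 1]

Message polynomial: m(x) = 10 + 6·x (mod 13).
For each evaluation point α_i, compute m(α_i) mod 13:
  α_1 = 2: Horner steps 6 → 9, so m(2) = 9.
  α_2 = 12: Horner steps 6 → 4, so m(12) = 4.
  α_3 = 9: Horner steps 6 → 12, so m(9) = 12.
  α_4 = 6: Horner steps 6 → 7, so m(6) = 7.
  α_5 = 5: Horner steps 6 → 1, so m(5) = 1.
Codeword c = [9, 4, 12, 7, 1] ∈ F_13^5.


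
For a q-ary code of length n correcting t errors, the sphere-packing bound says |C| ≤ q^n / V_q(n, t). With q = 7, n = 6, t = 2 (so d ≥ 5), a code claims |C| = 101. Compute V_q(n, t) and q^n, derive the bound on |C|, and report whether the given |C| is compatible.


V_q(n, t) = 577, q^n = 117649, Hamming bound = 203, |C| = 101 ≤ bound (satisfied).

Step 1: Compute V_q(n, t) = Σ_{j=0}^2 C(n, j) (q−1)^j.
  j = 0: C(6,0)·(6)^0 = 1·1 = 1.
  j = 1: C(6,1)·(6)^1 = 6·6 = 36.
  j = 2: C(6,2)·(6)^2 = 15·36 = 540.
  V_q(n, t) = 1 + 36 + 540 = 577.
Step 2: q^n = 7^6 = 117649.
Step 3: Hamming bound ⌊q^n / V_q(n,t)⌋ = ⌊117649/577⌋ = 203.
Step 4: Compare |C| = 101 to 203: satisfied.
The claimed |C| lies below the Hamming bound.


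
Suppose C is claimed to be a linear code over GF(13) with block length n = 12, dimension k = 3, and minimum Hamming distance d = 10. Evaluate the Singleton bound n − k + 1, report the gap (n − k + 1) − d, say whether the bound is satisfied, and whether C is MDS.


Singleton RHS = n − k + 1 = 10, slack = 0, bound satisfied, MDS.

Singleton bound: d ≤ n − k + 1.
Here n = 12, k = 3, so n − k + 1 = 10.
Given d = 10, check d ≤ 10: YES.
Slack = (n − k + 1) − d = 0.
The code is MDS (slack = 0).
Description: the claimed parameters are [12, 3, 10]_13; such a code would be MDS (meets Singleton bound).


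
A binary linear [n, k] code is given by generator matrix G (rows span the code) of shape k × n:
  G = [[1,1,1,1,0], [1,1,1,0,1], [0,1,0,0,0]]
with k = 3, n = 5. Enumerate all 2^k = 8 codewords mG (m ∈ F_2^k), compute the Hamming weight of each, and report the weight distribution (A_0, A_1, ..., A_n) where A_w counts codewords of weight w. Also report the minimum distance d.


Weight distribution: A_0 = 1, A_1 = 1, A_2 = 1, A_3 = 3, A_4 = 2. Minimum distance d = 1.

Enumerate all 2^3 = 8 messages m ∈ F_2^3.
For each, compute codeword c = mG in F_2^5, then tally its weight.
  m = 000 → c = 00000, weight = 0.
  m = 100 → c = 11110, weight = 4.
  m = 010 → c = 11101, weight = 4.
  m = 110 → c = 00011, weight = 2.
  m = 001 → c = 01000, weight = 1.
  m = 101 → c = 10110, weight = 3.
  m = 011 → c = 10101, weight = 3.
  m = 111 → c = 01011, weight = 3.
Tally weights:
  weight 0: 1 codewords.
  weight 1: 1 codewords.
  weight 2: 1 codewords.
  weight 3: 3 codewords.
  weight 4: 2 codewords.
Minimum distance d = smallest w > 0 with A_w > 0 = 1.
Sanity: Σ A_w = 8 = 2^3 = 8 ✓.


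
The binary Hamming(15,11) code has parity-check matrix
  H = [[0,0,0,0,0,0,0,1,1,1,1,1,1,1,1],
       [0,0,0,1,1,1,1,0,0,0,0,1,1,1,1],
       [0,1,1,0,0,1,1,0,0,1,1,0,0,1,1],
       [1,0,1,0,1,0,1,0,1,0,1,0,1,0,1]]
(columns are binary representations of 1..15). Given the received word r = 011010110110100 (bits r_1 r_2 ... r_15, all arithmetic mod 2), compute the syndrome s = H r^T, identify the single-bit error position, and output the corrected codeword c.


s = (0, 1, 1, 1)^T, error position = 7, corrected codeword c = 011010010110100

Compute s = H r^T mod 2 one row at a time:
  s_1 = 1 + 0 + 1 + 1 + 0 + 1 + 0 + 0 = 4 ≡ 0 (mod 2).
  s_2 = 0 + 1 + 0 + 1 + 0 + 1 + 0 + 0 = 3 ≡ 1 (mod 2).
  s_3 = 1 + 1 + 0 + 1 + 1 + 1 + 0 + 0 = 5 ≡ 1 (mod 2).
  s_4 = 0 + 1 + 1 + 1 + 0 + 1 + 1 + 0 = 5 ≡ 1 (mod 2).
s = (0, 1, 1, 1)^T — this equals column 7 of H (binary 0111), so error is at position 7.
Correct: flip bit 7 of r = 011010110110100 to get c = 011010010110100.


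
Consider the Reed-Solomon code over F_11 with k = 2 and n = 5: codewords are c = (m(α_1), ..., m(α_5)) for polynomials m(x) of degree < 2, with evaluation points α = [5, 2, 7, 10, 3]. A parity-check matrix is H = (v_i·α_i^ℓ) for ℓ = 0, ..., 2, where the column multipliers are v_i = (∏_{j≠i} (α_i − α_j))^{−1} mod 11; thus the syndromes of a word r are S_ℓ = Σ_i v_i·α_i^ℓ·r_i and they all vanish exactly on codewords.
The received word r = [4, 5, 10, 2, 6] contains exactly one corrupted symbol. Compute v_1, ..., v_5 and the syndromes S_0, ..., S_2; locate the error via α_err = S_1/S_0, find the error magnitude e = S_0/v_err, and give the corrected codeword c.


S = (8, 7, 2), error at position 1, error magnitude e = 7, c = [8, 5, 10, 2, 6].

Step 1: column multipliers v_i = (∏_{j≠i}(α_i − α_j))^{−1} mod 11.
  i = 1 (α = 5): (5−2)(5−7)(5−10)(5−3) = 3·(−2)·(−5)·2 = 60 ≡ 5, so v_1 = 5^{−1} = 9 (mod 11).
  i = 2 (α = 2): (2−5)(2−7)(2−10)(2−3) = (−3)·(−5)·(−8)·(−1) = 120 ≡ 10, so v_2 = 10^{−1} = 10 (mod 11).
  i = 3 (α = 7): (7−5)(7−2)(7−10)(7−3) = 2·5·(−3)·4 = −120 ≡ 1, so v_3 = 1^{−1} = 1 (mod 11).
  i = 4 (α = 10): (10−5)(10−2)(10−7)(10−3) = 5·8·3·7 = 840 ≡ 4, so v_4 = 4^{−1} = 3 (mod 11).
  i = 5 (α = 3): (3−5)(3−2)(3−7)(3−10) = (−2)·1·(−4)·(−7) = −56 ≡ 10, so v_5 = 10^{−1} = 10 (mod 11).
  v = [9, 10, 1, 3, 10].
Step 2: syndromes of r = [4, 5, 10, 2, 6] (all sums mod 11).
  S_0 = Σ v_i r_i = 9·4 + 10·5 + 1·10 + 3·2 + 10·6 = 162 ≡ 8.
  S_1 = Σ v_i α_i r_i = 9·5·4 + 10·2·5 + 1·7·10 + 3·10·2 + 10·3·6 = 590 ≡ 7.
  α_i^2 mod 11 = [3, 4, 5, 1, 9].
  S_2 = Σ v_i α_i^2 r_i = 9·3·4 + 10·4·5 + 1·5·10 + 3·1·2 + 10·9·6 = 904 ≡ 2.
  S = (8, 7, 2) ≠ 0, so r is not a codeword (an error is present).
Step 3: locate the error. For a single error e at position i, S_ℓ = v_i·e·α_i^ℓ, so α_err = S_1/S_0.
  S_0^{−1} = 8^{−1} = 7 (mod 11), so α_err = 7·7 = 49 ≡ 5 = α_1. Error position i = 1.
  Consistency check: S_2/S_1 = 2·8 = 16 ≡ 5 = α_err ✓ (single-error assumption holds).
Step 4: error magnitude e = S_0/v_1 = S_0·∏_{j≠1}(α_1 − α_j) = 8·5 = 40 ≡ 7 (mod 11).
Step 5: correct position 1: c_1 = r_1 − e = 4 − 7 ≡ 8 (mod 11). Hence c = [8, 5, 10, 2, 6].
  Check: interpolating c through the α_i gives m(x) = 3 + 1·x (degree < 2) with m(α_i) = c_i for every i, so c is indeed a codeword.


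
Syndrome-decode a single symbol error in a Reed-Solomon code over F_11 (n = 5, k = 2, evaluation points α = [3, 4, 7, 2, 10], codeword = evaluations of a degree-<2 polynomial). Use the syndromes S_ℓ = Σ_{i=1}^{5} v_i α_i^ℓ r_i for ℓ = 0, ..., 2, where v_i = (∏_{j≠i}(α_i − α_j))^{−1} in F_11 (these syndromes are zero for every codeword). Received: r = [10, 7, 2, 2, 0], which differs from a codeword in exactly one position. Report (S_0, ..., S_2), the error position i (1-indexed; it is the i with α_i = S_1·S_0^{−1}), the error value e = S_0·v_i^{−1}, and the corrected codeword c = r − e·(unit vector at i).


S = (10, 4, 6), error at position 3, error magnitude e = 4, c = [10, 7, 9, 2, 0].

Step 1: column multipliers v_i = (∏_{j≠i}(α_i − α_j))^{−1} mod 11.
  i = 1 (α = 3): (3−4)(3−7)(3−2)(3−10) = (−1)·(−4)·1·(−7) = −28 ≡ 5, so v_1 = 5^{−1} = 9 (mod 11).
  i = 2 (α = 4): (4−3)(4−7)(4−2)(4−10) = 1·(−3)·2·(−6) = 36 ≡ 3, so v_2 = 3^{−1} = 4 (mod 11).
  i = 3 (α = 7): (7−3)(7−4)(7−2)(7−10) = 4·3·5·(−3) = −180 ≡ 7, so v_3 = 7^{−1} = 8 (mod 11).
  i = 4 (α = 2): (2−3)(2−4)(2−7)(2−10) = (−1)·(−2)·(−5)·(−8) = 80 ≡ 3, so v_4 = 3^{−1} = 4 (mod 11).
  i = 5 (α = 10): (10−3)(10−4)(10−7)(10−2) = 7·6·3·8 = 1008 ≡ 7, so v_5 = 7^{−1} = 8 (mod 11).
  v = [9, 4, 8, 4, 8].
Step 2: syndromes of r = [10, 7, 2, 2, 0] (all sums mod 11).
  S_0 = Σ v_i r_i = 9·10 + 4·7 + 8·2 + 4·2 + 8·0 = 142 ≡ 10.
  S_1 = Σ v_i α_i r_i = 9·3·10 + 4·4·7 + 8·7·2 + 4·2·2 + 8·10·0 = 510 ≡ 4.
  α_i^2 mod 11 = [9, 5, 5, 4, 1].
  S_2 = Σ v_i α_i^2 r_i = 9·9·10 + 4·5·7 + 8·5·2 + 4·4·2 + 8·1·0 = 1062 ≡ 6.
  S = (10, 4, 6) ≠ 0, so r is not a codeword (an error is present).
Step 3: locate the error. For a single error e at position i, S_ℓ = v_i·e·α_i^ℓ, so α_err = S_1/S_0.
  S_0^{−1} = 10^{−1} = 10 (mod 11), so α_err = 4·10 = 40 ≡ 7 = α_3. Error position i = 3.
  Consistency check: S_2/S_1 = 6·3 = 18 ≡ 7 = α_err ✓ (single-error assumption holds).
Step 4: error magnitude e = S_0/v_3 = S_0·∏_{j≠3}(α_3 − α_j) = 10·7 = 70 ≡ 4 (mod 11).
Step 5: correct position 3: c_3 = r_3 − e = 2 − 4 ≡ 9 (mod 11). Hence c = [10, 7, 9, 2, 0].
  Check: interpolating c through the α_i gives m(x) = 8 + 8·x (degree < 2) with m(α_i) = c_i for every i, so c is indeed a codeword.


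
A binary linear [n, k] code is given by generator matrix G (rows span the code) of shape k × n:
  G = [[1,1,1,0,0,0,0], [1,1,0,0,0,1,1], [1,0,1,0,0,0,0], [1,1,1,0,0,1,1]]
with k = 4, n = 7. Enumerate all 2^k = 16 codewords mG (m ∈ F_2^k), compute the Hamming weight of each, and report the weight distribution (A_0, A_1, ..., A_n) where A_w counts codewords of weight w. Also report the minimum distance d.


Weight distribution: A_0 = 1, A_1 = 3, A_2 = 4, A_3 = 4, A_4 = 3, A_5 = 1. Minimum distance d = 1.

Enumerate all 2^4 = 16 messages m ∈ F_2^4.
For each, compute codeword c = mG in F_2^7, then tally its weight.
  m = 0000 → c = 0000000, weight = 0.
  m = 1000 → c = 1110000, weight = 3.
  m = 0100 → c = 1100011, weight = 4.
  m = 1100 → c = 0010011, weight = 3.
  m = 0010 → c = 1010000, weight = 2.
  m = 1010 → c = 0100000, weight = 1.
  m = 0110 → c = 0110011, weight = 4.
  m = 1110 → c = 1000011, weight = 3.
  m = 0001 → c = 1110011, weight = 5.
  m = 1001 → c = 0000011, weight = 2.
  m = 0101 → c = 0010000, weight = 1.
  m = 1101 → c = 1100000, weight = 2.
  m = 0011 → c = 0100011, weight = 3.
  m = 1011 → c = 1010011, weight = 4.
  m = 0111 → c = 1000000, weight = 1.
  m = 1111 → c = 0110000, weight = 2.
Tally weights:
  weight 0: 1 codewords.
  weight 1: 3 codewords.
  weight 2: 4 codewords.
  weight 3: 4 codewords.
  weight 4: 3 codewords.
  weight 5: 1 codewords.
Minimum distance d = smallest w > 0 with A_w > 0 = 1.
Sanity: Σ A_w = 16 = 2^4 = 16 ✓.


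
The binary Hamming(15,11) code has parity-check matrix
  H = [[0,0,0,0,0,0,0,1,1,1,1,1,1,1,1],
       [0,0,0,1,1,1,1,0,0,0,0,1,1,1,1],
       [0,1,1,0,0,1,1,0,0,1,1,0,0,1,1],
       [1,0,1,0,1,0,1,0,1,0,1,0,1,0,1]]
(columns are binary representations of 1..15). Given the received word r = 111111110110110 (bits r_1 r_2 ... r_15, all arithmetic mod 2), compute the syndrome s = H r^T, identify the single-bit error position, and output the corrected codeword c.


s = (1, 0, 1, 0)^T, error position = 10, corrected codeword c = 111111110010110

Compute s = H r^T mod 2 one row at a time:
  s_1 = 1 + 0 + 1 + 1 + 0 + 1 + 1 + 0 = 5 ≡ 1 (mod 2).
  s_2 = 1 + 1 + 1 + 1 + 0 + 1 + 1 + 0 = 6 ≡ 0 (mod 2).
  s_3 = 1 + 1 + 1 + 1 + 1 + 1 + 1 + 0 = 7 ≡ 1 (mod 2).
  s_4 = 1 + 1 + 1 + 1 + 0 + 1 + 1 + 0 = 6 ≡ 0 (mod 2).
s = (1, 0, 1, 0)^T — this equals column 10 of H (binary 1010), so error is at position 10.
Correct: flip bit 10 of r = 111111110110110 to get c = 111111110010110.


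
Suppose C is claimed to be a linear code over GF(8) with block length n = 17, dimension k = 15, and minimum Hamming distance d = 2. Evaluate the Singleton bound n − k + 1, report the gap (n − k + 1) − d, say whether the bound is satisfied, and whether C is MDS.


Singleton RHS = n − k + 1 = 3, slack = 1, bound satisfied, not MDS.

Singleton bound: d ≤ n − k + 1.
Here n = 17, k = 15, so n − k + 1 = 3.
Given d = 2, check d ≤ 3: YES.
Slack = (n − k + 1) − d = 1.
The code is NOT MDS (slack = 1 > 0).
Description: the claimed parameters are [17, 15, 2]_8; such a code would be non-MDS.


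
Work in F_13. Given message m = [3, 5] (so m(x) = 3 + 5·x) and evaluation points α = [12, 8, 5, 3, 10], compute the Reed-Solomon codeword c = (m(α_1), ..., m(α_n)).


c = [11, 4, 2, 5, 1]

Message polynomial: m(x) = 3 + 5·x (mod 13).
For each evaluation point α_i, compute m(α_i) mod 13:
  α_1 = 12: Horner steps 5 → 11, so m(12) = 11.
  α_2 = 8: Horner steps 5 → 4, so m(8) = 4.
  α_3 = 5: Horner steps 5 → 2, so m(5) = 2.
  α_4 = 3: Horner steps 5 → 5, so m(3) = 5.
  α_5 = 10: Horner steps 5 → 1, so m(10) = 1.
Codeword c = [11, 4, 2, 5, 1] ∈ F_13^5.


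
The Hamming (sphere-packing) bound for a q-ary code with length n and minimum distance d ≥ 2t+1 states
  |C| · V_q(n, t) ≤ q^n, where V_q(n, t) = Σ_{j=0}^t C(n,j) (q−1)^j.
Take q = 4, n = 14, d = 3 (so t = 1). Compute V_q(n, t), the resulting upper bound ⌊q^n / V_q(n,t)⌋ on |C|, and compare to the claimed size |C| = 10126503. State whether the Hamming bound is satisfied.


V_q(n, t) = 43, q^n = 268435456, Hamming bound = 6242685, |C| = 10126503 > bound (violated).

Step 1: Compute V_q(n, t) = Σ_{j=0}^1 C(n, j) (q−1)^j.
  j = 0: C(14,0)·(3)^0 = 1·1 = 1.
  j = 1: C(14,1)·(3)^1 = 14·3 = 42.
  V_q(n, t) = 1 + 42 = 43.
Step 2: q^n = 4^14 = 268435456.
Step 3: Hamming bound ⌊q^n / V_q(n,t)⌋ = ⌊268435456/43⌋ = 6242685.
Step 4: Compare |C| = 10126503 to 6242685: violated.
The claimed |C| lies above the Hamming bound, so no 4-ary code of length 14 with d ≥ 3 can have 10126503 codewords.
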